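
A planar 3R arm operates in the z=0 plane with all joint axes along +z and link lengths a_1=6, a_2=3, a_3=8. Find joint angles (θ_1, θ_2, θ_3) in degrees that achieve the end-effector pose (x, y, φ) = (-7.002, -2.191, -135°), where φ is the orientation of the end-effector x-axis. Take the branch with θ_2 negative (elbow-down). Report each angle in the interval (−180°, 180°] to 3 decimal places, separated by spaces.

wrist centre = target − a_3·(cos φ, sin φ) = (-1.3451, 3.4659)
cos θ_2 = (13.8216−6²−3²)/(2·6·3) = -0.8661; θ_2 = -150.0048° (elbow-down)
β = atan2(3.4659,-1.3451) = 111.2119°; ψ = atan2(-1.4998,3.4018) = -23.7917°
θ_1 = β − ψ = 135.0036°
θ_3 = φ − θ_1 − θ_2 = -119.9987° (wrapped to (-180°,180°])

135.004 -150.005 -119.999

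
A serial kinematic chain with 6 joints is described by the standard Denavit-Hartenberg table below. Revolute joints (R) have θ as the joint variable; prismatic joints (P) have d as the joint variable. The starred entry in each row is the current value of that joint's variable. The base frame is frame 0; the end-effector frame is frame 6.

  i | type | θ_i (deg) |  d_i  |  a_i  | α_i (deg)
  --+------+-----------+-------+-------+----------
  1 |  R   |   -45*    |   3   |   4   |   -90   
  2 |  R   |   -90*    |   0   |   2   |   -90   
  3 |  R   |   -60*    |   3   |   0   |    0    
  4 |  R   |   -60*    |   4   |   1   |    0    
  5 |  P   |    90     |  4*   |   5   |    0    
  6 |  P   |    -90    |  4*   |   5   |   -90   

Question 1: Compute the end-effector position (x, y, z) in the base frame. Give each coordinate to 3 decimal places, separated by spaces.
18.877 -7.993 6.330

after link 1: o_1 = (2.8284, -2.8284, 3.0000)
after link 2: o_2 = (2.8284, -2.8284, 5.0000)
after link 3: o_3 = (4.9497, -4.9497, 5.0000)
after link 4: o_4 = (8.3905, -7.1658, 4.5000)
after link 5: o_5 = (12.9867, -8.2265, 8.8301)
after link 6: o_6 = (18.8770, -7.9930, 6.3301)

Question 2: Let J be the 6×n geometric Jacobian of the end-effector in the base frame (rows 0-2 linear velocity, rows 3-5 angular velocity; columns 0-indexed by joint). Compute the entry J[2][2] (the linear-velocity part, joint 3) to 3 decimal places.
7.696

axis z_2 = (0.7071,-0.7071,-0.0000); lever o_n−o_2 = (16.0486,-5.1646,1.3301)
cross product → J_v[:, 2] = (-0.9405,-0.9405,7.6962)
J_ω[:, 2] = z_2
entry J[2][2] = 7.6962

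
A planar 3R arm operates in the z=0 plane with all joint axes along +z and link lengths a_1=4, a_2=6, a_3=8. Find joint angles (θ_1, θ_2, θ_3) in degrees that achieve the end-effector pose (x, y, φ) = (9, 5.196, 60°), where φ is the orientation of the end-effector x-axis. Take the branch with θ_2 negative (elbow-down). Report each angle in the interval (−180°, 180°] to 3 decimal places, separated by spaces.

wrist centre = target − a_3·(cos φ, sin φ) = (5.0000, -1.7322)
cos θ_2 = (28.0005−4²−6²)/(2·4·6) = -0.5000; θ_2 = -119.9993° (elbow-down)
β = atan2(-1.7322,5.0000) = -19.1082°; ψ = atan2(-5.1962,1.0001) = -79.1060°
θ_1 = β − ψ = 59.9978°
θ_3 = φ − θ_1 − θ_2 = 120.0015° (wrapped to (-180°,180°])

59.998 -119.999 120.001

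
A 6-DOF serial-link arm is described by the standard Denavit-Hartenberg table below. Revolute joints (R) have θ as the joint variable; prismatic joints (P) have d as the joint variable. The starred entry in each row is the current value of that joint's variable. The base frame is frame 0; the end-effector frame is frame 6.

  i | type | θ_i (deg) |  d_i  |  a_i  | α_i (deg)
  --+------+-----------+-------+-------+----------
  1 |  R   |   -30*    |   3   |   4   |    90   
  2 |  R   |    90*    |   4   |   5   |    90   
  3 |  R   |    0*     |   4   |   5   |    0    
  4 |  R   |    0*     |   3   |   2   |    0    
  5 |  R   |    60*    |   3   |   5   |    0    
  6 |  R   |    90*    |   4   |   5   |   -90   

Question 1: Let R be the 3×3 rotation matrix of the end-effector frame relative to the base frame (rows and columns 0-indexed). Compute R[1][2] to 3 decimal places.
0.750

End-effector z-axis (col 2 of R) = (0.4330,0.7500,-0.5000)
R[1][2] = 0.7500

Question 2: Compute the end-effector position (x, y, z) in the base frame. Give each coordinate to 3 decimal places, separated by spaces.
10.173 -18.379 13.170

after link 1: o_1 = (3.4641, -2.0000, 3.0000)
after link 2: o_2 = (1.4641, -5.4641, 8.0000)
after link 3: o_3 = (4.9282, -7.4641, 13.0000)
after link 4: o_4 = (7.5263, -8.9641, 15.0000)
after link 5: o_5 = (7.9593, -14.2141, 17.5000)
after link 6: o_6 = (10.1734, -18.3792, 13.1699)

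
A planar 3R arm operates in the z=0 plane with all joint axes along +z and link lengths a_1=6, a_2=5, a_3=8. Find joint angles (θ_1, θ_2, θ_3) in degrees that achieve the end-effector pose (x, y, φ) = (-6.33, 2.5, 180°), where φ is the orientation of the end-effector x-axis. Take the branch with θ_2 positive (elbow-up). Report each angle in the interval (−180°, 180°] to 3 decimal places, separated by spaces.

-0.002 149.999 30.003

wrist centre = target − a_3·(cos φ, sin φ) = (1.6700, 2.5000)
cos θ_2 = (9.0389−6²−5²)/(2·6·5) = -0.8660; θ_2 = 149.9992° (elbow-up)
β = atan2(2.5000,1.6700) = 56.2571°; ψ = atan2(2.5001,1.6699) = 56.2592°
θ_1 = β − ψ = -0.0021°
θ_3 = φ − θ_1 − θ_2 = 30.0029° (wrapped to (-180°,180°])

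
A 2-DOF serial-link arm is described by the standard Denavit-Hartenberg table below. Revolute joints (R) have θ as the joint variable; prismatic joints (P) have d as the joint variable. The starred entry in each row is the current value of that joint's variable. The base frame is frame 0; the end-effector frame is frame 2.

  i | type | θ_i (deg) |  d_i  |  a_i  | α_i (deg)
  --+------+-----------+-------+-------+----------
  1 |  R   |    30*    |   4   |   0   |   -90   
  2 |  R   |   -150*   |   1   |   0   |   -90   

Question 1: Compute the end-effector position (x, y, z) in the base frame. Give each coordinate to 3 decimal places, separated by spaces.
-0.500 0.866 4.000

after link 1: o_1 = (0.0000, 0.0000, 4.0000)
after link 2: o_2 = (-0.5000, 0.8660, 4.0000)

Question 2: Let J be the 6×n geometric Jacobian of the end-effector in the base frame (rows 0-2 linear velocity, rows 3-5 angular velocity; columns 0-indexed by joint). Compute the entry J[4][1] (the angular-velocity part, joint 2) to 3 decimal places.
0.866

axis z_1 = (-0.5000,0.8660,0.0000); lever o_n−o_1 = (-0.5000,0.8660,0.0000)
cross product → J_v[:, 1] = (-0.0000,-0.0000,0.0000)
J_ω[:, 1] = z_1
entry J[4][1] = 0.8660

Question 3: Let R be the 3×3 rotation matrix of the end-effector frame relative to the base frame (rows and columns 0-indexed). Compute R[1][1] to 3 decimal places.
-0.866

End-effector y-axis (col 1 of R) = (0.5000,-0.8660,-0.0000)
R[1][1] = -0.8660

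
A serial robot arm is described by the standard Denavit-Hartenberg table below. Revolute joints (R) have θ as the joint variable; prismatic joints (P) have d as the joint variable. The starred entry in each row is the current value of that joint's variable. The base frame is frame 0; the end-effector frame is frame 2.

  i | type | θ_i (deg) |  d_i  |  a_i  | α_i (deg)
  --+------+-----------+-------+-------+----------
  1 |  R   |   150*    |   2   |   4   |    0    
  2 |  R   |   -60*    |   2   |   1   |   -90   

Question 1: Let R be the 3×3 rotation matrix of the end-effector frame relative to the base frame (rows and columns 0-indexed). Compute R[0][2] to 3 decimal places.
-1.000

End-effector z-axis (col 2 of R) = (-1.0000,-0.0000,0.0000)
R[0][2] = -1.0000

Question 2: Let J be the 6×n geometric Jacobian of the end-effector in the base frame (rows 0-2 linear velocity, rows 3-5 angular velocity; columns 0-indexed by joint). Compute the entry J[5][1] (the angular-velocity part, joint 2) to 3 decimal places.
1.000

axis z_1 = (0.0000,0.0000,1.0000); lever o_n−o_1 = (-0.0000,1.0000,2.0000)
cross product → J_v[:, 1] = (-1.0000,-0.0000,0.0000)
J_ω[:, 1] = z_1
entry J[5][1] = 1.0000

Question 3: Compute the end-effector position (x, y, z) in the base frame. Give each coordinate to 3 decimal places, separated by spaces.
after link 1: o_1 = (-3.4641, 2.0000, 2.0000)
after link 2: o_2 = (-3.4641, 3.0000, 4.0000)

-3.464 3.000 4.000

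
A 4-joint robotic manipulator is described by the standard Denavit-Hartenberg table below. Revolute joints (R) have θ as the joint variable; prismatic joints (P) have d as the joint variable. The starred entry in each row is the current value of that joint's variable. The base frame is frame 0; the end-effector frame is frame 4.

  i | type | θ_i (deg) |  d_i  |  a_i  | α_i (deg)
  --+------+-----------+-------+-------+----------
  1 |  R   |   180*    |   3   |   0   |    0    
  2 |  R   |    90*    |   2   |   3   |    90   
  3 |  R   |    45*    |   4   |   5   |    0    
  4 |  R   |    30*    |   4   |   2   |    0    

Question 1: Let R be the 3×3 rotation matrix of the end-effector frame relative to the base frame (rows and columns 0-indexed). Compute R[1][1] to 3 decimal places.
End-effector y-axis (col 1 of R) = (0.0000,0.9659,0.2588)
R[1][1] = 0.9659

0.966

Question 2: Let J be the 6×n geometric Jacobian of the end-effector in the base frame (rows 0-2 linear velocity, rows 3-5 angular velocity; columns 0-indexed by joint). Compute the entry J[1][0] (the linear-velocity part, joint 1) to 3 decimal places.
-8.000

axis z_0 = ẑ; lever o_n−o_0 = (-8.0000,-7.0532,10.4674)
cross product → J_v[:, 0] = (7.0532,-8.0000,0.0000)
J_ω[:, 0] = z_0
entry J[1][0] = -8.0000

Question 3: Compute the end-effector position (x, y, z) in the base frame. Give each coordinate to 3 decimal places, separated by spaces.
-8.000 -7.053 10.467

after link 1: o_1 = (0.0000, 0.0000, 3.0000)
after link 2: o_2 = (-0.0000, -3.0000, 5.0000)
after link 3: o_3 = (-4.0000, -6.5355, 8.5355)
after link 4: o_4 = (-8.0000, -7.0532, 10.4674)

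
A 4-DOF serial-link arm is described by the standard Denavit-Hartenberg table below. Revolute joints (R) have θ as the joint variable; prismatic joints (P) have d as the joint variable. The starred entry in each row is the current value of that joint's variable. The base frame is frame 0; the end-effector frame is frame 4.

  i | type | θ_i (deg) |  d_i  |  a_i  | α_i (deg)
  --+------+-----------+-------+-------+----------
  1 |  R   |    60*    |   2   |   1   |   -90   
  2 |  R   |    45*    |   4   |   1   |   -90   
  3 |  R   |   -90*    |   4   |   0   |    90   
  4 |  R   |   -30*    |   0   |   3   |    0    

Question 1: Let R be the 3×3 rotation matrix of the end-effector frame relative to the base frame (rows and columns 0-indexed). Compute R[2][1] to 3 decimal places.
End-effector y-axis (col 1 of R) = (-0.7392,-0.2803,-0.6124)
R[2][1] = -0.6124

-0.612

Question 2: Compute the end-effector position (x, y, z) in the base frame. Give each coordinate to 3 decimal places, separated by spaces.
after link 1: o_1 = (0.5000, 0.8660, 2.0000)
after link 2: o_2 = (-2.6105, 3.4784, 1.2929)
after link 3: o_3 = (-4.0248, 1.0289, -1.5355)
after link 4: o_4 = (-5.7444, 3.2465, -0.4749)

-5.744 3.247 -0.475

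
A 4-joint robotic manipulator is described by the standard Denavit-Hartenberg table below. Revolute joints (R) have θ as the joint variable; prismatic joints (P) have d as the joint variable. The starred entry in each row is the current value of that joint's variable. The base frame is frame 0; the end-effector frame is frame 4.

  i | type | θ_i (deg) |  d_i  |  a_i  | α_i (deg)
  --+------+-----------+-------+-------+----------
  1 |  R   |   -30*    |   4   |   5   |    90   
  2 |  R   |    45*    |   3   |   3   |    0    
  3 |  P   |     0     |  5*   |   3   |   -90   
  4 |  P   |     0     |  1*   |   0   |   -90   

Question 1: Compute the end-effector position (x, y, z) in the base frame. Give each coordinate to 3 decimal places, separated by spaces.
after link 1: o_1 = (4.3301, -2.5000, 4.0000)
after link 2: o_2 = (4.6672, -6.1587, 6.1213)
after link 3: o_3 = (4.0044, -11.5495, 8.2426)
after link 4: o_4 = (3.3920, -11.1960, 8.9497)

3.392 -11.196 8.950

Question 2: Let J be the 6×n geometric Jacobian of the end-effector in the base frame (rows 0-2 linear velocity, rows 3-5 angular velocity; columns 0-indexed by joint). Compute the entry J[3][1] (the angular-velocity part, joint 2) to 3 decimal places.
axis z_1 = (-0.5000,-0.8660,0.0000); lever o_n−o_1 = (-0.9381,-8.6960,4.9497)
cross product → J_v[:, 1] = (-4.2866,2.4749,3.5355)
J_ω[:, 1] = z_1
entry J[3][1] = -0.5000

-0.500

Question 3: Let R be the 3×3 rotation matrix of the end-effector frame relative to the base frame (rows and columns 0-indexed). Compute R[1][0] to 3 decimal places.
End-effector x-axis (col 0 of R) = (0.6124,-0.3536,0.7071)
R[1][0] = -0.3536

-0.354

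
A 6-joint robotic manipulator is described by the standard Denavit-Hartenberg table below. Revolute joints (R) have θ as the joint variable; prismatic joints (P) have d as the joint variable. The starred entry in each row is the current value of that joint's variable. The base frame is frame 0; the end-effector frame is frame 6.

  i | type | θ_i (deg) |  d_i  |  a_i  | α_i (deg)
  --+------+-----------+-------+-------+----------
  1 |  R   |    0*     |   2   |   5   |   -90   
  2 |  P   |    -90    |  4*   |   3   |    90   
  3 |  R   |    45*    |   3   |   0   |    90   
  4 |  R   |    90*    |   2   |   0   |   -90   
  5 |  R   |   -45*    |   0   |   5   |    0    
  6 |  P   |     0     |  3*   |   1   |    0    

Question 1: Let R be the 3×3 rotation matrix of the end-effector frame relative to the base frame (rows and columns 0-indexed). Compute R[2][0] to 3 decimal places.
End-effector x-axis (col 0 of R) = (-0.7071,-0.5000,0.5000)
R[2][0] = 0.5000

0.500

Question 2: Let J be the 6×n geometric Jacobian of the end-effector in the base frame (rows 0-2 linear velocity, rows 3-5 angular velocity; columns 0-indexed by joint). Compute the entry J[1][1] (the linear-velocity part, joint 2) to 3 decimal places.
1.000

prismatic axis z_1 = (0.0000,1.0000,0.0000)
J_v[:, 1] = z_1; J_ω[:, 1] = (0,0,0)
entry J[1][1] = 1.0000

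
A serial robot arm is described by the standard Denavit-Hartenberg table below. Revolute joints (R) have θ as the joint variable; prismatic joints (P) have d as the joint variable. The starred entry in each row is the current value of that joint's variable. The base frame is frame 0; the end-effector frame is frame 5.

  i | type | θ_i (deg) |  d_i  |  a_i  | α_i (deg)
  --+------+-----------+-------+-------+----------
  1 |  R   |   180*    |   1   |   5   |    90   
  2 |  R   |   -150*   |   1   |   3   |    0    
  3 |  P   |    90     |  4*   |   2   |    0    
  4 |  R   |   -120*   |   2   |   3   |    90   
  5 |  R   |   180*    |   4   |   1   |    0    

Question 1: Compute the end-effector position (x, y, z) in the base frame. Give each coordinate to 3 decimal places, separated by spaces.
after link 1: o_1 = (-5.0000, 0.0000, 1.0000)
after link 2: o_2 = (-2.4019, 1.0000, -0.5000)
after link 3: o_3 = (-3.4019, 5.0000, -2.2321)
after link 4: o_4 = (-0.4019, 7.0000, -2.2321)
after link 5: o_5 = (-1.4019, 7.0000, 1.7679)

-1.402 7.000 1.768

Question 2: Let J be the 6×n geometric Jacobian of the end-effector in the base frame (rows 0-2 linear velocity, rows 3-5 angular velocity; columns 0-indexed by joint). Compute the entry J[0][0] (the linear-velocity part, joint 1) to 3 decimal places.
-7.000

axis z_0 = ẑ; lever o_n−o_0 = (-1.4019,7.0000,1.7679)
cross product → J_v[:, 0] = (-7.0000,-1.4019,0.0000)
J_ω[:, 0] = z_0
entry J[0][0] = -7.0000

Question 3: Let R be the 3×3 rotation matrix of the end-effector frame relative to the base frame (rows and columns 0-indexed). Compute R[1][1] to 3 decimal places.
End-effector y-axis (col 1 of R) = (-0.0000,-1.0000,0.0000)
R[1][1] = -1.0000

-1.000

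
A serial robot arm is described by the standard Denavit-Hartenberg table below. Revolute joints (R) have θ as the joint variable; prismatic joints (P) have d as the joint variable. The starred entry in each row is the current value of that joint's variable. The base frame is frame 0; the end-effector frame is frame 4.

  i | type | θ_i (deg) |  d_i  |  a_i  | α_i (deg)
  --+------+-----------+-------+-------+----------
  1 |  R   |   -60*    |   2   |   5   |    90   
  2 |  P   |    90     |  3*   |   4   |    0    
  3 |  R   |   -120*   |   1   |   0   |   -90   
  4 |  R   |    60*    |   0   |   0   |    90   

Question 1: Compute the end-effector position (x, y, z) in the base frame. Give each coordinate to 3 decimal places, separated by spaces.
-0.964 -6.330 6.000

after link 1: o_1 = (2.5000, -4.3301, 2.0000)
after link 2: o_2 = (-0.0981, -5.8301, 6.0000)
after link 3: o_3 = (-0.9641, -6.3301, 6.0000)
after link 4: o_4 = (-0.9641, -6.3301, 6.0000)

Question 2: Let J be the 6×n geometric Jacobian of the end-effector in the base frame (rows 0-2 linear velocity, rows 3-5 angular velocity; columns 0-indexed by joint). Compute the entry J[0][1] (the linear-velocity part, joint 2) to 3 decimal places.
prismatic axis z_1 = (-0.8660,-0.5000,0.0000)
J_v[:, 1] = z_1; J_ω[:, 1] = (0,0,0)
entry J[0][1] = -0.8660

-0.866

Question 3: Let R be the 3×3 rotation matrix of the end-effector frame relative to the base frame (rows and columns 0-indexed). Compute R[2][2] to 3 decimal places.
-0.433

End-effector z-axis (col 2 of R) = (-0.0580,-0.8995,-0.4330)
R[2][2] = -0.4330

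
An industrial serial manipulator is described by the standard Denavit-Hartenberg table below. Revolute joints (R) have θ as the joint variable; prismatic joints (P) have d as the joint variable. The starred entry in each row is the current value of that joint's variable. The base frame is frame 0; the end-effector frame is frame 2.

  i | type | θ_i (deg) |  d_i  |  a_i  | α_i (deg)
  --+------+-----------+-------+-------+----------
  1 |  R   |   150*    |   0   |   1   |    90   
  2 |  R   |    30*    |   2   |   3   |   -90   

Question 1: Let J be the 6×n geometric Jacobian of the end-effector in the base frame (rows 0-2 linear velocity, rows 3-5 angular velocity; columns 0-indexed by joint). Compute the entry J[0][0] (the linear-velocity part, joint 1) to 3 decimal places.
axis z_0 = ẑ; lever o_n−o_0 = (-2.1160,3.5311,1.5000)
cross product → J_v[:, 0] = (-3.5311,-2.1160,0.0000)
J_ω[:, 0] = z_0
entry J[0][0] = -3.5311

-3.531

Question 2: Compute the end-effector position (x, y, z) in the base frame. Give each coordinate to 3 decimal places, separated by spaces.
after link 1: o_1 = (-0.8660, 0.5000, 0.0000)
after link 2: o_2 = (-2.1160, 3.5311, 1.5000)

-2.116 3.531 1.500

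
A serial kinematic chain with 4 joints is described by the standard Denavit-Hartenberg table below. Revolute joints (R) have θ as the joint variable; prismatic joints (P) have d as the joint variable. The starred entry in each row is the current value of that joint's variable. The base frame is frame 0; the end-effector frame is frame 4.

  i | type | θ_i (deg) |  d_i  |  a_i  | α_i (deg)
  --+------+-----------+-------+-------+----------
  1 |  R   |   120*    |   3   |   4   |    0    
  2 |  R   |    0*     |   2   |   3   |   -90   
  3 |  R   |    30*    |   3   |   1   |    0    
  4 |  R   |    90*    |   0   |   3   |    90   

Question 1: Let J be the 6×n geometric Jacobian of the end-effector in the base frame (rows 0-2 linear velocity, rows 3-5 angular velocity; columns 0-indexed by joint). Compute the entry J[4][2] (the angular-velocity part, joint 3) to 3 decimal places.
-0.500

axis z_2 = (-0.8660,-0.5000,0.0000); lever o_n−o_2 = (-2.2811,-2.0490,-3.0981)
cross product → J_v[:, 2] = (1.5490,-2.6830,0.6340)
J_ω[:, 2] = z_2
entry J[4][2] = -0.5000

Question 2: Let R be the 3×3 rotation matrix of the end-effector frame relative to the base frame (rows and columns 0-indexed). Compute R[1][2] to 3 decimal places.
End-effector z-axis (col 2 of R) = (-0.4330,0.7500,-0.5000)
R[1][2] = 0.7500

0.750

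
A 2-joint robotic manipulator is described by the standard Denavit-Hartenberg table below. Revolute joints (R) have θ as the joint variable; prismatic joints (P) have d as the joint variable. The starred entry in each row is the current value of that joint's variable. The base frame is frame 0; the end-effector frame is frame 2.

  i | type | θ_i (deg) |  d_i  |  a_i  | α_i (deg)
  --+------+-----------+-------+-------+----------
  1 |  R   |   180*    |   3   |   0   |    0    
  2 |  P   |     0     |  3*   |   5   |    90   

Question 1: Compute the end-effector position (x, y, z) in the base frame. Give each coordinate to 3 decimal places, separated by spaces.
after link 1: o_1 = (0.0000, 0.0000, 3.0000)
after link 2: o_2 = (-5.0000, 0.0000, 6.0000)

-5.000 0.000 6.000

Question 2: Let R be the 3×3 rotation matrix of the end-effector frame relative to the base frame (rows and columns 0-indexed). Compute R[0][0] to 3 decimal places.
-1.000

End-effector x-axis (col 0 of R) = (-1.0000,0.0000,0.0000)
R[0][0] = -1.0000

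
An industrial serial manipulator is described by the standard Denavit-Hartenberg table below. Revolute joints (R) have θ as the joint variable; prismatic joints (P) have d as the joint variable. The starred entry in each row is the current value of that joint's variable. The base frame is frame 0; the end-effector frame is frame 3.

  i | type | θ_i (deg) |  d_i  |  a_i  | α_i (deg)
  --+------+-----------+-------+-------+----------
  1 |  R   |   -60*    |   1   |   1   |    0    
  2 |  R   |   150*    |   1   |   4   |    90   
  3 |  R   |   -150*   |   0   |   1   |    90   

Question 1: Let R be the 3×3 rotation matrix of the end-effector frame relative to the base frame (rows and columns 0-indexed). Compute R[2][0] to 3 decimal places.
-0.500

End-effector x-axis (col 0 of R) = (0.0000,-0.8660,-0.5000)
R[2][0] = -0.5000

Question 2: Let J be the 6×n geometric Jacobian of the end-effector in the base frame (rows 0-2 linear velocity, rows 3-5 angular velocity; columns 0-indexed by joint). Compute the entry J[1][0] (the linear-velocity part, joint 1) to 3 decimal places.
0.500

axis z_0 = ẑ; lever o_n−o_0 = (0.5000,2.2679,1.5000)
cross product → J_v[:, 0] = (-2.2679,0.5000,0.0000)
J_ω[:, 0] = z_0
entry J[1][0] = 0.5000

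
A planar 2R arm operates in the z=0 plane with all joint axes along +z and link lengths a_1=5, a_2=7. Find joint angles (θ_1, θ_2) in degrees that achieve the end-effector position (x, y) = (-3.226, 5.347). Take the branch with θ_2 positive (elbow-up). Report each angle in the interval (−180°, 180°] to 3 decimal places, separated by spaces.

45.000 120.002

cos θ_2 = (38.9975−5²−7²)/(2·5·7) = -0.5000; θ_2 = 120.0024° (elbow-up)
β = atan2(5.3470,-3.2260) = 121.1038°; ψ = atan2(6.0620,1.4997) = 76.1040°
θ_1 = β − ψ = 44.9998°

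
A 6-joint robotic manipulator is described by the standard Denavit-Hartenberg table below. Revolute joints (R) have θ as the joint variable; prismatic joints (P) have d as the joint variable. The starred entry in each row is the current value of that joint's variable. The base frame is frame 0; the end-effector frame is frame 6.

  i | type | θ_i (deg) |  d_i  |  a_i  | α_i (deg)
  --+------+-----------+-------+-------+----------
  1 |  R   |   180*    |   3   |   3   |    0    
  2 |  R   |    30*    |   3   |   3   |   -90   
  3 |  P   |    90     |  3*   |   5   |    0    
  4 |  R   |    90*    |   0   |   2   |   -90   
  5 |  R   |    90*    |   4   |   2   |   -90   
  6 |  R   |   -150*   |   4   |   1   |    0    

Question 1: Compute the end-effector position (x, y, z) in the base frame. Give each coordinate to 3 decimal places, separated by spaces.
after link 1: o_1 = (-3.0000, 0.0000, 3.0000)
after link 2: o_2 = (-5.5981, -1.5000, 6.0000)
after link 3: o_3 = (-4.0981, -4.0981, 1.0000)
after link 4: o_4 = (-2.3660, -3.0981, 1.0000)
after link 5: o_5 = (-3.3660, -1.3660, 5.0000)
after link 6: o_6 = (-6.3971, -4.1160, 5.5000)

-6.397 -4.116 5.500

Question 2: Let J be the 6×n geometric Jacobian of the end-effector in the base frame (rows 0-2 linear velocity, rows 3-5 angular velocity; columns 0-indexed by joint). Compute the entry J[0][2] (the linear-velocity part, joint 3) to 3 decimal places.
0.500

prismatic axis z_2 = (0.5000,-0.8660,0.0000)
J_v[:, 2] = z_2; J_ω[:, 2] = (0,0,0)
entry J[0][2] = 0.5000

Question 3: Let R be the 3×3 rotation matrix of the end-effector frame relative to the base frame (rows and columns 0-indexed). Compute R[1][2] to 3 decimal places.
-0.500

End-effector z-axis (col 2 of R) = (-0.8660,-0.5000,0.0000)
R[1][2] = -0.5000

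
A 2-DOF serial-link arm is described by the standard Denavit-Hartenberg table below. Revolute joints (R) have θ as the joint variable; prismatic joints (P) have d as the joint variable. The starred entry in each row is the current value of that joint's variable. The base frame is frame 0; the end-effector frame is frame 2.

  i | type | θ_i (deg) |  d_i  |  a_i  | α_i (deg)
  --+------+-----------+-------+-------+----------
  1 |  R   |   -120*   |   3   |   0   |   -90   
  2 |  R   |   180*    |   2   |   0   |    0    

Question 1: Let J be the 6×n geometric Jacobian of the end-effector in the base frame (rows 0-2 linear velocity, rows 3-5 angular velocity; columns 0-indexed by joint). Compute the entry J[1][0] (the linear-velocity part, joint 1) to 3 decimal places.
axis z_0 = ẑ; lever o_n−o_0 = (1.7321,-1.0000,3.0000)
cross product → J_v[:, 0] = (1.0000,1.7321,-0.0000)
J_ω[:, 0] = z_0
entry J[1][0] = 1.7321

1.732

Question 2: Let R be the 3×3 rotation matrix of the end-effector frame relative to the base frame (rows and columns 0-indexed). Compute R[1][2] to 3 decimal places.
-0.500

End-effector z-axis (col 2 of R) = (0.8660,-0.5000,0.0000)
R[1][2] = -0.5000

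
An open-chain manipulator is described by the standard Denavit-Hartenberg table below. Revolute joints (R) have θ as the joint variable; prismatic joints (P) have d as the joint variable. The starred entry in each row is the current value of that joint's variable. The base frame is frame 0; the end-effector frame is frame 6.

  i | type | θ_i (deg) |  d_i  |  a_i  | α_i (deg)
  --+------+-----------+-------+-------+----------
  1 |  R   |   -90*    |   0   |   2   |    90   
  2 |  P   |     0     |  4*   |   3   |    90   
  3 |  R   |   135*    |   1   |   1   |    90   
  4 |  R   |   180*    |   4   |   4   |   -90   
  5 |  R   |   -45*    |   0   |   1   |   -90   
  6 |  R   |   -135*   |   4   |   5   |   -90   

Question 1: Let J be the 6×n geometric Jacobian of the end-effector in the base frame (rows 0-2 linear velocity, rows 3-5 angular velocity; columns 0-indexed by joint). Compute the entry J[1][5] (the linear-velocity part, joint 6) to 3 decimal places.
axis z_5 = (1.0000,0.0000,-0.0000); lever o_n−o_5 = (4.0000,3.5355,3.5355)
cross product → J_v[:, 5] = (0.0000,-3.5355,3.5355)
J_ω[:, 5] = z_5
entry J[1][5] = -3.5355

-3.536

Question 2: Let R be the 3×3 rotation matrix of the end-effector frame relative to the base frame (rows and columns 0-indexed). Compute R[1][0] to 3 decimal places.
End-effector x-axis (col 0 of R) = (-0.0000,0.7071,0.7071)
R[1][0] = 0.7071

0.707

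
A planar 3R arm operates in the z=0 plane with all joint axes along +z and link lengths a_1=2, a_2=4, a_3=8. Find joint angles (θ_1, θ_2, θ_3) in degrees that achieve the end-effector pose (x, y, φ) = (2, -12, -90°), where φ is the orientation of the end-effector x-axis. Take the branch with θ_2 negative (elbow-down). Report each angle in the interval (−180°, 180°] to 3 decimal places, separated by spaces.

0.000 -90.000 0.000

wrist centre = target − a_3·(cos φ, sin φ) = (2.0000, -4.0000)
cos θ_2 = (20.0000−2²−4²)/(2·2·4) = 0.0000; θ_2 = -90.0000° (elbow-down)
β = atan2(-4.0000,2.0000) = -63.4349°; ψ = atan2(-4.0000,2.0000) = -63.4349°
θ_1 = β − ψ = -0.0000°
θ_3 = φ − θ_1 − θ_2 = 0.0000° (wrapped to (-180°,180°])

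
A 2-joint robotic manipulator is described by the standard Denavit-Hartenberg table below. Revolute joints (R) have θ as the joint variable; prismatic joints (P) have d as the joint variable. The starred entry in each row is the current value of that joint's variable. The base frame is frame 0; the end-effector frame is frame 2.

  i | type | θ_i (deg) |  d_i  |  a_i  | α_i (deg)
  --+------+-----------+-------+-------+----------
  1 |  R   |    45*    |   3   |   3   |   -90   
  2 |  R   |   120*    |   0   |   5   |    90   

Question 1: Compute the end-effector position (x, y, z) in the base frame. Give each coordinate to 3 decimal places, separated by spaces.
after link 1: o_1 = (2.1213, 2.1213, 3.0000)
after link 2: o_2 = (0.3536, 0.3536, -1.3301)

0.354 0.354 -1.330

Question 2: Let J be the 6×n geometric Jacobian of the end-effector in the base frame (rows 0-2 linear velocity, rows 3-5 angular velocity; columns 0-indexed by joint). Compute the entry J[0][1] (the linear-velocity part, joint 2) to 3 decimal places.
axis z_1 = (-0.7071,0.7071,0.0000); lever o_n−o_1 = (-1.7678,-1.7678,-4.3301)
cross product → J_v[:, 1] = (-3.0619,-3.0619,2.5000)
J_ω[:, 1] = z_1
entry J[0][1] = -3.0619

-3.062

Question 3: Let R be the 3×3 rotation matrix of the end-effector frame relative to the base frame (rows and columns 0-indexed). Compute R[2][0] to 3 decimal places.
-0.866

End-effector x-axis (col 0 of R) = (-0.3536,-0.3536,-0.8660)
R[2][0] = -0.8660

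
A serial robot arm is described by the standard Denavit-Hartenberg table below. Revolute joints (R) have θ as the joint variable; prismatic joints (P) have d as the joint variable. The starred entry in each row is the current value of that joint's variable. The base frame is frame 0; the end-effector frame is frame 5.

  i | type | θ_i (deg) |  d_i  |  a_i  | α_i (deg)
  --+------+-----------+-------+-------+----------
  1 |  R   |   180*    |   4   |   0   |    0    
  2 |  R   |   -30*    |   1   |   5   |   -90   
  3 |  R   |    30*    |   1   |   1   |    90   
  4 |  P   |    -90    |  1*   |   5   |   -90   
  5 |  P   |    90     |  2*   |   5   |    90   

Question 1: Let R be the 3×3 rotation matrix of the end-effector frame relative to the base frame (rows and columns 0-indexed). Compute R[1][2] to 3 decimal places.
0.866

End-effector z-axis (col 2 of R) = (0.5000,0.8660,-0.0000)
R[1][2] = 0.8660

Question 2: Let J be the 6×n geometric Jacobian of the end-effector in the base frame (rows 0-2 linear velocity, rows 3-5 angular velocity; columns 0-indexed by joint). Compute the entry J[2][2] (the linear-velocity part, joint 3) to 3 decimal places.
-0.598

axis z_2 = (-0.5000,-0.8660,0.0000); lever o_n−o_2 = (1.4821,3.7631,-4.9641)
cross product → J_v[:, 2] = (4.2990,-2.4821,-0.5981)
J_ω[:, 2] = z_2
entry J[2][2] = -0.5981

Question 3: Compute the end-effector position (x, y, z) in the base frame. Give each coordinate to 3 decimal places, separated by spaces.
-2.848 6.263 0.036

after link 1: o_1 = (0.0000, 0.0000, 4.0000)
after link 2: o_2 = (-4.3301, 2.5000, 5.0000)
after link 3: o_3 = (-5.5801, 2.0670, 4.5000)
after link 4: o_4 = (-3.5131, 6.6471, 5.3660)
after link 5: o_5 = (-2.8481, 6.2631, 0.0359)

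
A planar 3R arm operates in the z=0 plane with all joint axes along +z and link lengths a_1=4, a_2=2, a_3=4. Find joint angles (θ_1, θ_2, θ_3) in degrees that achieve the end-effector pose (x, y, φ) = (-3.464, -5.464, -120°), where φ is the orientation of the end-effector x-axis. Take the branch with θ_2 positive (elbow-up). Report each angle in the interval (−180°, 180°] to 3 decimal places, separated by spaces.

wrist centre = target − a_3·(cos φ, sin φ) = (-1.4640, -1.9999)
cos θ_2 = (6.1429−4²−2²)/(2·4·2) = -0.8661; θ_2 = 150.0050° (elbow-up)
β = atan2(-1.9999,-1.4640) = -126.2055°; ψ = atan2(0.9998,2.2679) = 23.7916°
θ_1 = β − ψ = -149.9971°
θ_3 = φ − θ_1 − θ_2 = -120.0080° (wrapped to (-180°,180°])

-149.997 150.005 -120.008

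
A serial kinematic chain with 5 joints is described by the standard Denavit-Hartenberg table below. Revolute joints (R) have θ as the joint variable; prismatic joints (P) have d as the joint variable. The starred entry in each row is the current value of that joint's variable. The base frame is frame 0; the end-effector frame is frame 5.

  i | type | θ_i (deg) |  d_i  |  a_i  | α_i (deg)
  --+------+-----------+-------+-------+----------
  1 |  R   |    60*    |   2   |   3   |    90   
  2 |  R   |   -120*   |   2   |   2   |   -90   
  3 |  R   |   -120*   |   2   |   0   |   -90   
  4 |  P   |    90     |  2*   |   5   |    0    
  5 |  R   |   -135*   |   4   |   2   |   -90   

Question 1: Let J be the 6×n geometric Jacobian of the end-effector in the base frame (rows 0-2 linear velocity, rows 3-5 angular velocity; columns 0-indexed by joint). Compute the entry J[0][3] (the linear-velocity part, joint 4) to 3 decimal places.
0.217

prismatic axis z_3 = (0.2165,-0.6250,-0.7500)
J_v[:, 3] = z_3; J_ω[:, 3] = (0,0,0)
entry J[0][3] = 0.2165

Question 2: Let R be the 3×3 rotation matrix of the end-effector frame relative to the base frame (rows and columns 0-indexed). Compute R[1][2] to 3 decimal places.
-0.683

End-effector z-axis (col 2 of R) = (0.3125,-0.6834,0.6597)
R[1][2] = -0.6834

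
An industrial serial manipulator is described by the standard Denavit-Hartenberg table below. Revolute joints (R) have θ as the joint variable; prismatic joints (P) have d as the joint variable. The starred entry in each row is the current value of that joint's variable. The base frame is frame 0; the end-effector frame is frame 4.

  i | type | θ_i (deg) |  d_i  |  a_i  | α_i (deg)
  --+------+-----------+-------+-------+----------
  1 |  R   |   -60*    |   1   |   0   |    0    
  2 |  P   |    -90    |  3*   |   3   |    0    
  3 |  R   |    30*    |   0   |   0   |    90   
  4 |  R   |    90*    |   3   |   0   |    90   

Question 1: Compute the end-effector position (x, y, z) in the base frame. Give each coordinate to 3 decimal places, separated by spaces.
after link 1: o_1 = (0.0000, 0.0000, 1.0000)
after link 2: o_2 = (-2.5981, -1.5000, 4.0000)
after link 3: o_3 = (-2.5981, -1.5000, 4.0000)
after link 4: o_4 = (-5.1962, -0.0000, 4.0000)

-5.196 -0.000 4.000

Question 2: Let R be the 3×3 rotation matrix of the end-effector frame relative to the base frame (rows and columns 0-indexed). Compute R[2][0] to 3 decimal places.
End-effector x-axis (col 0 of R) = (0.0000,-0.0000,1.0000)
R[2][0] = 1.0000

1.000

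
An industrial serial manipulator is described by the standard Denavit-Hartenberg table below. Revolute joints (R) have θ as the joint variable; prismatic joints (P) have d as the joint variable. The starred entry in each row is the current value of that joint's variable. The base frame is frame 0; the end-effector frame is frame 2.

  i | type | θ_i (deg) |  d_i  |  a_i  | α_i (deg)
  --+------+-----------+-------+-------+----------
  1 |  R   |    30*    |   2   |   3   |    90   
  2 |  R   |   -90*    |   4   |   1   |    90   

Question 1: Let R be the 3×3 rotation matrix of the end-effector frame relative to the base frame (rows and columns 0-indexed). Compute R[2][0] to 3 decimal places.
End-effector x-axis (col 0 of R) = (0.0000,-0.0000,-1.0000)
R[2][0] = -1.0000

-1.000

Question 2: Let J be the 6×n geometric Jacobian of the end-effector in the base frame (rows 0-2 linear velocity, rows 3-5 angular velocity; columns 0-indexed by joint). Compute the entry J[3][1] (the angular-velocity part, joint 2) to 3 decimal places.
0.500

axis z_1 = (0.5000,-0.8660,0.0000); lever o_n−o_1 = (2.0000,-3.4641,-1.0000)
cross product → J_v[:, 1] = (0.8660,0.5000,0.0000)
J_ω[:, 1] = z_1
entry J[3][1] = 0.5000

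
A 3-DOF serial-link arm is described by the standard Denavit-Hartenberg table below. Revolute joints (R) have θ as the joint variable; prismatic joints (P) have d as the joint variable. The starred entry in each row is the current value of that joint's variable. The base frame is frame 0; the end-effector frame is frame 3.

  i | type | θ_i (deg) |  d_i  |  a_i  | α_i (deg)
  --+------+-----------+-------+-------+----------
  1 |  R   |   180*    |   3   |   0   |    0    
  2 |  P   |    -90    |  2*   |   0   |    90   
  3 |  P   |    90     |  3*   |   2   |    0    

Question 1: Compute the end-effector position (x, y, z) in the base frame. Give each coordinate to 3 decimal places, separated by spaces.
after link 1: o_1 = (0.0000, 0.0000, 3.0000)
after link 2: o_2 = (0.0000, 0.0000, 5.0000)
after link 3: o_3 = (3.0000, -0.0000, 7.0000)

3.000 -0.000 7.000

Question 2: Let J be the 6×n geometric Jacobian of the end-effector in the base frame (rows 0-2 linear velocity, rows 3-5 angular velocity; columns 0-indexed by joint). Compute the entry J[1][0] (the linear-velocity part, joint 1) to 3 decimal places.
3.000

axis z_0 = ẑ; lever o_n−o_0 = (3.0000,-0.0000,7.0000)
cross product → J_v[:, 0] = (0.0000,3.0000,-0.0000)
J_ω[:, 0] = z_0
entry J[1][0] = 3.0000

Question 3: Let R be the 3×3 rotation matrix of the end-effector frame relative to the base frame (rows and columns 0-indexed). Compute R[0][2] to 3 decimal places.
1.000

End-effector z-axis (col 2 of R) = (1.0000,-0.0000,0.0000)
R[0][2] = 1.0000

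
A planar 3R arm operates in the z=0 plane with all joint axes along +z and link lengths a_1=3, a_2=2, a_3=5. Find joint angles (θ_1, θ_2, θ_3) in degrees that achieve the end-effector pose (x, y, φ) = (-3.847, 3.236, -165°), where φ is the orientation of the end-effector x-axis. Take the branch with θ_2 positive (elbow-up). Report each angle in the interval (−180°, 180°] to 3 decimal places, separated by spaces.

wrist centre = target − a_3·(cos φ, sin φ) = (0.9826, 4.5301)
cos θ_2 = (21.4873−3²−2²)/(2·3·2) = 0.7073; θ_2 = 44.9862° (elbow-up)
β = atan2(4.5301,0.9826) = 77.7615°; ψ = atan2(1.4139,4.4146) = 17.7590°
θ_1 = β − ψ = 60.0025°
θ_3 = φ − θ_1 − θ_2 = 90.0113° (wrapped to (-180°,180°])

60.002 44.986 90.011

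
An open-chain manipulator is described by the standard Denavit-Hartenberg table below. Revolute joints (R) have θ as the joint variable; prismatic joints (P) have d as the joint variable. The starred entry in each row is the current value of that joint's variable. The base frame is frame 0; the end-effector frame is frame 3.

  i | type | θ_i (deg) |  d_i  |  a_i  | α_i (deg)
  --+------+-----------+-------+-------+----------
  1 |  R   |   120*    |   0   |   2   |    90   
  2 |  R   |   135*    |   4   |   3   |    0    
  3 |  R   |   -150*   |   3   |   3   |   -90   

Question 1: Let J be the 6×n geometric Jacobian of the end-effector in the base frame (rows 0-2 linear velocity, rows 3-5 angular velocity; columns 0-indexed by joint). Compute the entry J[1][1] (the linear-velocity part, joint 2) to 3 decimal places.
-1.165

axis z_1 = (0.8660,0.5000,0.0000); lever o_n−o_1 = (5.6739,4.1724,1.3449)
cross product → J_v[:, 1] = (0.6724,-1.1647,0.7765)
J_ω[:, 1] = z_1
entry J[1][1] = -1.1647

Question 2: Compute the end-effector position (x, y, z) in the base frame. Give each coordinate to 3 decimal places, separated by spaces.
4.674 5.904 1.345

after link 1: o_1 = (-1.0000, 1.7321, 0.0000)
after link 2: o_2 = (3.5248, 1.8949, 2.1213)
after link 3: o_3 = (4.6739, 5.9045, 1.3449)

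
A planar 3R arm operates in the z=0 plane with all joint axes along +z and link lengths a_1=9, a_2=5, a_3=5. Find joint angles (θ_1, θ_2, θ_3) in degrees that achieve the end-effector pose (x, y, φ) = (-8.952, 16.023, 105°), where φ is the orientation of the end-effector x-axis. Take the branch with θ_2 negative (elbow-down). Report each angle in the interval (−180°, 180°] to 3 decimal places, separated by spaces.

wrist centre = target − a_3·(cos φ, sin φ) = (-7.6579, 11.1934)
cos θ_2 = (183.9351−9²−5²)/(2·9·5) = 0.8659; θ_2 = -30.0092° (elbow-down)
β = atan2(11.1934,-7.6579) = 124.3778°; ψ = atan2(-2.5007,13.3297) = -10.6254°
θ_1 = β − ψ = 135.0032°
θ_3 = φ − θ_1 − θ_2 = 0.0060° (wrapped to (-180°,180°])

135.003 -30.009 0.006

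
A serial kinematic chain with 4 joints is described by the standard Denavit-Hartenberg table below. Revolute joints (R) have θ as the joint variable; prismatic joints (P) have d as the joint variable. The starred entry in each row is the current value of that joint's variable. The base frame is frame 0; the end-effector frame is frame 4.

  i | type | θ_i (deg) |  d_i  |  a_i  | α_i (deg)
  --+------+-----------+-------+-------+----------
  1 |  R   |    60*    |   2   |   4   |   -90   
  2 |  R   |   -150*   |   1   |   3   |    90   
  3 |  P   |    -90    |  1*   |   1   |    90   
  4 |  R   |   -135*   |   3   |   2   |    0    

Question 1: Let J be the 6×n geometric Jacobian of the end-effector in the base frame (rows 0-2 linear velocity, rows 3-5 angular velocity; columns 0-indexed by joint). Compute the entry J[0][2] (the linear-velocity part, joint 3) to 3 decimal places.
prismatic axis z_2 = (-0.2500,-0.4330,-0.8660)
J_v[:, 2] = z_2; J_ω[:, 2] = (0,0,0)
entry J[0][2] = -0.2500

-0.250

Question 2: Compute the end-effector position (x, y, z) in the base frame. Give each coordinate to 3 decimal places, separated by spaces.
0.879 4.351 2.359

after link 1: o_1 = (2.0000, 3.4641, 2.0000)
after link 2: o_2 = (-0.1651, 1.7141, 3.5000)
after link 3: o_3 = (0.4510, 0.7811, 2.6340)
after link 4: o_4 = (0.8788, 4.3506, 2.3587)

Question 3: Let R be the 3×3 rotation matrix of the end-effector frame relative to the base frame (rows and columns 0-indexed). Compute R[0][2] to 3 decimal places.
0.433

End-effector z-axis (col 2 of R) = (0.4330,0.7500,-0.5000)
R[0][2] = 0.4330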